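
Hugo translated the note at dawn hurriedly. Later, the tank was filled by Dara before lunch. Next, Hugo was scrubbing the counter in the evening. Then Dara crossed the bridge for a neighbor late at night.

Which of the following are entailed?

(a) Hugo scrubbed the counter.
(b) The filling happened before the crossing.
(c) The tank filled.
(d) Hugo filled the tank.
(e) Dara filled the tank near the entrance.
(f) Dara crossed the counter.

(a), (b), (c)

(a) Entailed — 'scrub' is an activity; 'was scrubbing' entails that some scrubbing happened, so 'scrubbed' holds.
(b) Entailed — the narrative places the filling before the crossing.
(c) Entailed — 'Dara filled the tank' is causative; it entails the inchoative 'the tank filled'.
(d) Not entailed — the passage has Dara filling the tank, not Hugo.
(e) Not entailed — 'near the entrance' adds information not in the original event.
(f) Not entailed — Dara crossed the bridge, not the counter; the counter belongs to the scrubbing event.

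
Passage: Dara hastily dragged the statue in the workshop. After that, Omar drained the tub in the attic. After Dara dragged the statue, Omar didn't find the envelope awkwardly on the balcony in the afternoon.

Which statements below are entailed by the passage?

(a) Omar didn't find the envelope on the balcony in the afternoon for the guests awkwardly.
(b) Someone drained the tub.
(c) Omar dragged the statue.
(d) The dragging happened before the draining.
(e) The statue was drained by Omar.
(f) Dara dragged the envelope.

(a), (b), (d)

(a) Entailed — under negation, adding a further restriction is entailed: if no such finding event occurred, none occurred for the guests either.
(b) Entailed — dropping 'in the attic' and generalizing the agent leaves a sub-description the original still satisfies.
(c) Not entailed — the passage has Dara dragging the statue, not Omar.
(d) Entailed — the narrative places the dragging before the draining.
(e) Not entailed — Omar drained the tub, not the statue; the statue belongs to the dragging event.
(f) Not entailed — Dara dragged the statue, not the envelope; the envelope belongs to the finding event.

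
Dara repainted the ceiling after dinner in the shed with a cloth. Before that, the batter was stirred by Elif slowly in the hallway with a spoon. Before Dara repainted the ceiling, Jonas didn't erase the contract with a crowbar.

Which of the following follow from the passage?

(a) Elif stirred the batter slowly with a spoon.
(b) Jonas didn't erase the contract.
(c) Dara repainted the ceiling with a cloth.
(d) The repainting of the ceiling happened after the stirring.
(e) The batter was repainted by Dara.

(a), (c), (d)

(a) Entailed — dropping 'in the hallway' leaves a sub-description the original still satisfies.
(b) Not entailed — dropping 'with a crowbar' under negation is not valid — the original leaves open that Jonas erased the contract some other way.
(c) Entailed — the original entails any weakening of itself; this just drops 'in the shed', 'after dinner'.
(d) Entailed — the narrative places the stirring before the repainting.
(e) Not entailed — Dara repainted the ceiling, not the batter; the batter belongs to the stirring event.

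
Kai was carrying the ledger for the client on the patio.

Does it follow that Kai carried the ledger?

'carry' is atelic; if Kai was carrying the ledger, then Kai carried the ledger (for some time).

yes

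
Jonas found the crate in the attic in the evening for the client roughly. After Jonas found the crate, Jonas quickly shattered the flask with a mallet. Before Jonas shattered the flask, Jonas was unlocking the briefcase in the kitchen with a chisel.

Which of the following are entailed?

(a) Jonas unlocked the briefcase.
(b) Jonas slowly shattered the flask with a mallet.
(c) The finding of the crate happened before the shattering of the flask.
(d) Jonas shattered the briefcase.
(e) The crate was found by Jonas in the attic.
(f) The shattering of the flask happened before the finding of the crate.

(c), (e)

(a) Not entailed — 'was unlocking' is progressive on an accomplishment; it does not entail the completed 'unlocked'.
(b) Not entailed — 'slowly' adds a manner not in (and inconsistent with) the original.
(c) Entailed — the narrative places the finding before the shattering.
(d) Not entailed — Jonas shattered the flask, not the briefcase; the briefcase belongs to the unlocking event.
(e) Entailed — the original entails any weakening of itself; this just drops 'roughly', 'in the evening', 'for the client'.
(f) Not entailed — the narrative places the finding before the shattering, not after.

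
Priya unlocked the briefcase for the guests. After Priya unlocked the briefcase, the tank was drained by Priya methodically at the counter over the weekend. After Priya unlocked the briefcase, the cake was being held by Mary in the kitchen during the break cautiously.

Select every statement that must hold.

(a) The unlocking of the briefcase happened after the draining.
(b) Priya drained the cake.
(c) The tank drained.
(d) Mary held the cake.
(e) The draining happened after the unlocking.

(a) Not entailed — the narrative places the unlocking before the draining, not after.
(b) Not entailed — Priya drained the tank, not the cake; the cake belongs to the holding event.
(c) Entailed — 'Priya drained the tank' is causative; it entails the inchoative 'the tank drained'.
(d) Entailed — 'hold' is an activity; 'was holding' entails that some holding happened, so 'held' holds.
(e) Entailed — the narrative places the unlocking before the draining.

(c), (d), (e)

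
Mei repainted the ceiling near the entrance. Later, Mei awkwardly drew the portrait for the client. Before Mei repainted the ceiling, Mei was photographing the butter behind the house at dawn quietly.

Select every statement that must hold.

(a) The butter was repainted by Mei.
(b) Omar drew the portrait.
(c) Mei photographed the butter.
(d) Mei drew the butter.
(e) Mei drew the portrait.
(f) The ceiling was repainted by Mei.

(a) Not entailed — Mei repainted the ceiling, not the butter; the butter belongs to the photographing event.
(b) Not entailed — the passage has Mei drawing the portrait, not Omar.
(c) Not entailed — 'was photographing' is progressive on an accomplishment; it does not entail the completed 'photographed'.
(d) Not entailed — Mei drew the portrait, not the butter; the butter belongs to the photographing event.
(e) Entailed — dropping 'awkwardly', 'for the client' leaves a sub-description the original still satisfies.
(f) Entailed — this follows by dropping conjuncts from the repainting event's description.

(e), (f)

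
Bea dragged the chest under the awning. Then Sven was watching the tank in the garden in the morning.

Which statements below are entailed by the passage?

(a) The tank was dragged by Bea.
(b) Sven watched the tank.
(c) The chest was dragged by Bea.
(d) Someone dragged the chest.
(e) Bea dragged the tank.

(a) Not entailed — Bea dragged the chest, not the tank; the tank belongs to the watching event.
(b) Entailed — 'watch' is an activity; 'was watching' entails that some watching happened, so 'watched' holds.
(c) Entailed — this follows by dropping conjuncts from the dragging event's description.
(d) Entailed — the original entails any weakening of itself; this just drops 'under the awning' and generalizes the agent.
(e) Not entailed — Bea dragged the chest, not the tank; the tank belongs to the watching event.

(b), (c), (d)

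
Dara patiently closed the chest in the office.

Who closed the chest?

'Dara' marks the agent of the closing event.

Dara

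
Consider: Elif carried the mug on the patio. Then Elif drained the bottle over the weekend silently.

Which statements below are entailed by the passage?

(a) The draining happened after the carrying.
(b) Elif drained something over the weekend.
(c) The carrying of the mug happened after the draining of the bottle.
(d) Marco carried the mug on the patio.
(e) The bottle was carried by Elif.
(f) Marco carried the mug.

(a) Entailed — the narrative places the carrying before the draining.
(b) Entailed — every conjunct here is already in the original draining event.
(c) Not entailed — the narrative places the carrying before the draining, not after.
(d) Not entailed — the passage has Elif carrying the mug, not Marco.
(e) Not entailed — Elif carried the mug, not the bottle; the bottle belongs to the draining event.
(f) Not entailed — the passage has Elif carrying the mug, not Marco.

(a), (b)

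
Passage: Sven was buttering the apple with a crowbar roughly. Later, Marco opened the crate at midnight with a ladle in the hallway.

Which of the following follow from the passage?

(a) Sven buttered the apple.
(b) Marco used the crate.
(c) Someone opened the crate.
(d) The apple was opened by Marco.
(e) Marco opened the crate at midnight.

(c), (e)

(a) Not entailed — 'was buttering' is progressive on an accomplishment; it does not entail the completed 'buttered'.
(b) Not entailed — the crate is the patient, not an instrument — Marco used a ladle.
(c) Entailed — this follows by dropping conjuncts from the opening event's description.
(d) Not entailed — Marco opened the crate, not the apple; the apple belongs to the buttering event.
(e) Entailed — this follows by dropping conjuncts from the opening event's description.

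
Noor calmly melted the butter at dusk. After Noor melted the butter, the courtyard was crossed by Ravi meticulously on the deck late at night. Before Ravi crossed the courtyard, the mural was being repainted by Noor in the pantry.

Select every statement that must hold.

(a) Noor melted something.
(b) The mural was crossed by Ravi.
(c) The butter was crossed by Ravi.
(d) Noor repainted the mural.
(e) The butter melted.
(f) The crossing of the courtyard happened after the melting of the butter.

(a) Entailed — this follows by dropping conjuncts from the melting event's description.
(b) Not entailed — Ravi crossed the courtyard, not the mural; the mural belongs to the repainting event.
(c) Not entailed — Ravi crossed the courtyard, not the butter; the butter belongs to the melting event.
(d) Not entailed — 'was repainting' is progressive on an accomplishment; it does not entail the completed 'repainted'.
(e) Entailed — 'Noor melted the butter' is causative; it entails the inchoative 'the butter melted'.
(f) Entailed — the narrative places the melting before the crossing.

(a), (e), (f)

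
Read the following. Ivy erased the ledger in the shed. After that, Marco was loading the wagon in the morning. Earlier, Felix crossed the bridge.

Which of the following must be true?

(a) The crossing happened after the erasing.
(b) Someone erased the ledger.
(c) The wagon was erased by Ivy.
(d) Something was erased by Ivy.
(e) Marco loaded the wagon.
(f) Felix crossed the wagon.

(a) Not entailed — the narrative doesn't order the erasing relative to the crossing.
(b) Entailed — the original entails any weakening of itself; this just drops 'in the shed' and generalizes the agent.
(c) Not entailed — Ivy erased the ledger, not the wagon; the wagon belongs to the loading event.
(d) Entailed — dropping 'in the shed' and generalizing the patient leaves a sub-description the original still satisfies.
(e) Not entailed — 'was loading' is progressive on an accomplishment; it does not entail the completed 'loaded'.
(f) Not entailed — Felix crossed the bridge, not the wagon; the wagon belongs to the loading event.

(b), (d)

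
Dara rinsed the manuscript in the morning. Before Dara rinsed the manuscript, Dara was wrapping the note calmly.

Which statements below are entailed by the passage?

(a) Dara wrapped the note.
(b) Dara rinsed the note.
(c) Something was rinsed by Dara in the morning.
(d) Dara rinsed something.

(c), (d)

(a) Not entailed — 'was wrapping' is progressive on an accomplishment; it does not entail the completed 'wrapped'.
(b) Not entailed — Dara rinsed the manuscript, not the note; the note belongs to the wrapping event.
(c) Entailed — generalizing the patient leaves a sub-description the original still satisfies.
(d) Entailed — dropping 'in the morning' and generalizing the patient leaves a sub-description the original still satisfies.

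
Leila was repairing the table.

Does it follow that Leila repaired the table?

'was repairing' is progressive; for an accomplishment like 'repair the table', it doesn't entail completion.

no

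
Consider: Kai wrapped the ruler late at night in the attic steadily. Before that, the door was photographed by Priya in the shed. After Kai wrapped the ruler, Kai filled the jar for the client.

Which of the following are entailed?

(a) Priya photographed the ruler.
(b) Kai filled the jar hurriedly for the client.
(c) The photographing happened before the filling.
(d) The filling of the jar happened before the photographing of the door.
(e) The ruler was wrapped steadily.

(c), (e)

(a) Not entailed — Priya photographed the door, not the ruler; the ruler belongs to the wrapping event.
(b) Not entailed — 'hurriedly' adds information not in the original event.
(c) Entailed — the narrative places the photographing before the filling.
(d) Not entailed — the narrative places the photographing before the filling, not after.
(e) Entailed — every conjunct here is already in the original wrapping event.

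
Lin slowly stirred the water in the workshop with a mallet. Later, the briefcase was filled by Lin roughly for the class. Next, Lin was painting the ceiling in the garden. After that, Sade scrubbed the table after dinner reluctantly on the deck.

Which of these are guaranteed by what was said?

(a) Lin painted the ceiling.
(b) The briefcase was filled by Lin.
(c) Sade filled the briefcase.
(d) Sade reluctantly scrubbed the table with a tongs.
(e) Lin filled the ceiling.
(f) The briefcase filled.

(a) Not entailed — 'was painting' is progressive on an accomplishment; it does not entail the completed 'painted'.
(b) Entailed — every conjunct here is already in the original filling event.
(c) Not entailed — the passage has Lin filling the briefcase, not Sade.
(d) Not entailed — 'with a tongs' adds information not in the original event.
(e) Not entailed — Lin filled the briefcase, not the ceiling; the ceiling belongs to the painting event.
(f) Entailed — 'Lin filled the briefcase' is causative; it entails the inchoative 'the briefcase filled'.

(b), (f)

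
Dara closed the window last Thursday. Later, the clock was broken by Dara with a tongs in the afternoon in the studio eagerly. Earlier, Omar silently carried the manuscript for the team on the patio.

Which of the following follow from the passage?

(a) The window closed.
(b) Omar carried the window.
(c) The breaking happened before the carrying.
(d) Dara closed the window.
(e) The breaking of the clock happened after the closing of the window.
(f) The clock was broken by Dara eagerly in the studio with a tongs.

(a), (d), (e), (f)

(a) Entailed — 'Dara closed the window' is causative; it entails the inchoative 'the window closed'.
(b) Not entailed — Omar carried the manuscript, not the window; the window belongs to the closing event.
(c) Not entailed — the narrative places the carrying before the breaking, not after.
(d) Entailed — every conjunct here is already in the original closing event.
(e) Entailed — the narrative places the closing before the breaking.
(f) Entailed — dropping 'in the afternoon' leaves a sub-description the original still satisfies.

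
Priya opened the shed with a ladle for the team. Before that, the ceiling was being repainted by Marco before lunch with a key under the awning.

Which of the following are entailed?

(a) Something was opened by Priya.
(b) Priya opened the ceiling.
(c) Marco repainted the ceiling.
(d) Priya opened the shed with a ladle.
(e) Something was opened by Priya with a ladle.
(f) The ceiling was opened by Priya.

(a), (d), (e)

(a) Entailed — dropping 'for the team', 'with a ladle' and generalizing the patient leaves a sub-description the original still satisfies.
(b) Not entailed — Priya opened the shed, not the ceiling; the ceiling belongs to the repainting event.
(c) Not entailed — 'was repainting' is progressive on an accomplishment; it does not entail the completed 'repainted'.
(d) Entailed — this follows by dropping conjuncts from the opening event's description.
(e) Entailed — this follows by dropping conjuncts from the opening event's description.
(f) Not entailed — Priya opened the shed, not the ceiling; the ceiling belongs to the repainting event.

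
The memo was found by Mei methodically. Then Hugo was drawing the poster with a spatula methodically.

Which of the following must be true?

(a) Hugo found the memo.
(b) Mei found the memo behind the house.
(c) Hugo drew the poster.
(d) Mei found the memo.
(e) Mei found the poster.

(d)

(a) Not entailed — the passage has Mei finding the memo, not Hugo.
(b) Not entailed — 'behind the house' adds information not in the original event.
(c) Not entailed — 'was drawing' is progressive on an accomplishment; it does not entail the completed 'drew'.
(d) Entailed — dropping 'methodically' leaves a sub-description the original still satisfies.
(e) Not entailed — Mei found the memo, not the poster; the poster belongs to the drawing event.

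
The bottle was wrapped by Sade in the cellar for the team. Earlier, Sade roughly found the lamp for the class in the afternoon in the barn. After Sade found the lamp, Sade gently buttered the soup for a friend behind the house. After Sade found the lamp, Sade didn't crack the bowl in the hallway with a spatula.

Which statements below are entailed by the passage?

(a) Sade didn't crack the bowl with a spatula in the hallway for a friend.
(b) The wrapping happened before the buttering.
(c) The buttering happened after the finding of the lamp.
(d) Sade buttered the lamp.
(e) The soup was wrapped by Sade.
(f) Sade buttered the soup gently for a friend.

(a), (c), (f)

(a) Entailed — under negation, adding a further restriction is entailed: if no such cracking event occurred, none occurred for a friend either.
(b) Not entailed — the narrative doesn't order the wrapping relative to the buttering.
(c) Entailed — the narrative places the finding before the buttering.
(d) Not entailed — Sade buttered the soup, not the lamp; the lamp belongs to the finding event.
(e) Not entailed — Sade wrapped the bottle, not the soup; the soup belongs to the buttering event.
(f) Entailed — every conjunct here is already in the original buttering event.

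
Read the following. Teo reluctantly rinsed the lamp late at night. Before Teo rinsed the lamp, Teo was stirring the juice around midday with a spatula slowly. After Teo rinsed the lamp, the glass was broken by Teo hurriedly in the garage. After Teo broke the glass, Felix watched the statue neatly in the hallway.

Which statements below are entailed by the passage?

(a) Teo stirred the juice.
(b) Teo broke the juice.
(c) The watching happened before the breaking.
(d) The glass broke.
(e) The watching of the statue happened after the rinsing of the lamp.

(a), (d), (e)

(a) Entailed — 'stir' is an activity; 'was stirring' entails that some stirring happened, so 'stirred' holds.
(b) Not entailed — Teo broke the glass, not the juice; the juice belongs to the stirring event.
(c) Not entailed — the narrative places the breaking before the watching, not after.
(d) Entailed — 'Teo broke the glass' is causative; it entails the inchoative 'the glass broke'.
(e) Entailed — the narrative places the rinsing before the watching.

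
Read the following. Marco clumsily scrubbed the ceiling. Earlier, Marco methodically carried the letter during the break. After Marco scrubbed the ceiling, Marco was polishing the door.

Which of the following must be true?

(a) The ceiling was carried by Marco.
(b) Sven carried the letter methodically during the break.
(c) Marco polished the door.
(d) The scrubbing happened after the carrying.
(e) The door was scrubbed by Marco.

(c), (d)

(a) Not entailed — Marco carried the letter, not the ceiling; the ceiling belongs to the scrubbing event.
(b) Not entailed — the passage has Marco carrying the letter, not Sven.
(c) Entailed — 'polish' is an activity; 'was polishing' entails that some polishing happened, so 'polished' holds.
(d) Entailed — the narrative places the carrying before the scrubbing.
(e) Not entailed — Marco scrubbed the ceiling, not the door; the door belongs to the polishing event.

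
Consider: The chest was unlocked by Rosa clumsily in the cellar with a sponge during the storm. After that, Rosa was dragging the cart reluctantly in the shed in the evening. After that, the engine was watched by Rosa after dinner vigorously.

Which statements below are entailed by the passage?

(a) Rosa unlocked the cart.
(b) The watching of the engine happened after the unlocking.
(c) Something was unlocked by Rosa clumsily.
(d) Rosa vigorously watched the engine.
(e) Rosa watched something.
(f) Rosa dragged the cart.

(b), (c), (d), (e), (f)

(a) Not entailed — Rosa unlocked the chest, not the cart; the cart belongs to the dragging event.
(b) Entailed — the narrative places the unlocking before the watching.
(c) Entailed — the original entails any weakening of itself; this just drops 'with a sponge', 'during the storm', 'in the cellar' and generalizes the patient.
(d) Entailed — this follows by dropping conjuncts from the watching event's description.
(e) Entailed — this follows by dropping conjuncts from the watching event's description.
(f) Entailed — 'drag' is an activity; 'was dragging' entails that some dragging happened, so 'dragged' holds.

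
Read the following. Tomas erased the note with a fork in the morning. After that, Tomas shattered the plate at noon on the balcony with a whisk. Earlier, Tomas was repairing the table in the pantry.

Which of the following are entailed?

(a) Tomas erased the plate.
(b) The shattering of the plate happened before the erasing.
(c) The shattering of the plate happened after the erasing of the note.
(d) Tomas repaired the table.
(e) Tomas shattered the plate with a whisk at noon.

(c), (e)

(a) Not entailed — Tomas erased the note, not the plate; the plate belongs to the shattering event.
(b) Not entailed — the narrative places the erasing before the shattering, not after.
(c) Entailed — the narrative places the erasing before the shattering.
(d) Not entailed — 'was repairing' is progressive on an accomplishment; it does not entail the completed 'repaired'.
(e) Entailed — every conjunct here is already in the original shattering event.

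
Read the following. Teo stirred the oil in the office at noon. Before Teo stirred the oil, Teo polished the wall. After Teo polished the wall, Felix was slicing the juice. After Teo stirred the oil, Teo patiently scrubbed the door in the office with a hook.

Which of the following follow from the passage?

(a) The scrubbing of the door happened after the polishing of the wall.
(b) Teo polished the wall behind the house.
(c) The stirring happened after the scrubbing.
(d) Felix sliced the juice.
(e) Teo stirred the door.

(a)

(a) Entailed — the narrative places the polishing before the scrubbing.
(b) Not entailed — 'behind the house' adds information not in the original event.
(c) Not entailed — the narrative places the stirring before the scrubbing, not after.
(d) Not entailed — 'was slicing' is progressive on an accomplishment; it does not entail the completed 'sliced'.
(e) Not entailed — Teo stirred the oil, not the door; the door belongs to the scrubbing event.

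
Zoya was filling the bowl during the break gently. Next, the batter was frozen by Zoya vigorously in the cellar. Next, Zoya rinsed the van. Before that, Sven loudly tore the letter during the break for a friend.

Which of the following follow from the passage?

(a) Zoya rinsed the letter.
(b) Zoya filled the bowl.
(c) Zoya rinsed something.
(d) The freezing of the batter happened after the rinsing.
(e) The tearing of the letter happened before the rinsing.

(c), (e)

(a) Not entailed — Zoya rinsed the van, not the letter; the letter belongs to the tearing event.
(b) Not entailed — 'was filling' is progressive on an accomplishment; it does not entail the completed 'filled'.
(c) Entailed — generalizing the patient leaves a sub-description the original still satisfies.
(d) Not entailed — the narrative places the freezing before the rinsing, not after.
(e) Entailed — the narrative places the tearing before the rinsing.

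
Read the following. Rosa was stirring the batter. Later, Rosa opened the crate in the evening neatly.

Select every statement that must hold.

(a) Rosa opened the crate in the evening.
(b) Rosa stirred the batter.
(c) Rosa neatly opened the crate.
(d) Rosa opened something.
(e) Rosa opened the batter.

(a), (b), (c), (d)

(a) Entailed — this follows by dropping conjuncts from the opening event's description.
(b) Entailed — 'stir' is an activity; 'was stirring' entails that some stirring happened, so 'stirred' holds.
(c) Entailed — every conjunct here is already in the original opening event.
(d) Entailed — every conjunct here is already in the original opening event.
(e) Not entailed — Rosa opened the crate, not the batter; the batter belongs to the stirring event.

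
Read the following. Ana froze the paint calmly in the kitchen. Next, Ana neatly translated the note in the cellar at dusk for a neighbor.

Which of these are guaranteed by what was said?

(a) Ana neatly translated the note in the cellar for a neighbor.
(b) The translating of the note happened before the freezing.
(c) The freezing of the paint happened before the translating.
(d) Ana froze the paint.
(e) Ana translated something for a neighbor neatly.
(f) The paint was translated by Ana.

(a), (c), (d), (e)

(a) Entailed — every conjunct here is already in the original translating event.
(b) Not entailed — the narrative places the freezing before the translating, not after.
(c) Entailed — the narrative places the freezing before the translating.
(d) Entailed — every conjunct here is already in the original freezing event.
(e) Entailed — the original entails any weakening of itself; this just drops 'at dusk', 'in the cellar' and generalizes the patient.
(f) Not entailed — Ana translated the note, not the paint; the paint belongs to the freezing event.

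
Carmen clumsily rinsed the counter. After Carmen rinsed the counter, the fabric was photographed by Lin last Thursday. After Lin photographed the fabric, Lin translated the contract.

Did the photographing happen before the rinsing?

no

The narrative orders the rinsing before the photographing.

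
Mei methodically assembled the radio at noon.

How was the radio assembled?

methodically

'methodically' marks the manner of the assembling event.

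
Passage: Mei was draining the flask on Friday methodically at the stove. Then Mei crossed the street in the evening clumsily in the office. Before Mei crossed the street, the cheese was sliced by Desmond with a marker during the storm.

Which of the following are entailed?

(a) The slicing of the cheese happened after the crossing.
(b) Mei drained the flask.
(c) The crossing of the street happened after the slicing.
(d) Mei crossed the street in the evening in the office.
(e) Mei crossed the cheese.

(c), (d)

(a) Not entailed — the narrative places the slicing before the crossing, not after.
(b) Not entailed — 'was draining' is progressive on an accomplishment; it does not entail the completed 'drained'.
(c) Entailed — the narrative places the slicing before the crossing.
(d) Entailed — every conjunct here is already in the original crossing event.
(e) Not entailed — Mei crossed the street, not the cheese; the cheese belongs to the slicing event.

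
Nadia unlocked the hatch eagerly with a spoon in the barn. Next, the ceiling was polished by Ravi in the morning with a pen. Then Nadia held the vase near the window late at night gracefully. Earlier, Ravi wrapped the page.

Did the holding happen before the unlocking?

The narrative orders the unlocking before the holding.

no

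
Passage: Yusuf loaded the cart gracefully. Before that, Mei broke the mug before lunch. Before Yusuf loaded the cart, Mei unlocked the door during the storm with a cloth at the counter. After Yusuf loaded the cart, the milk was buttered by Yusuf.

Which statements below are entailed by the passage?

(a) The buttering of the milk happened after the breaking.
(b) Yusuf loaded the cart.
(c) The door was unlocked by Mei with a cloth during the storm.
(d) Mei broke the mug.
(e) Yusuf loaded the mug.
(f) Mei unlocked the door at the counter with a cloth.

(a), (b), (c), (d), (f)

(a) Entailed — the narrative places the breaking before the buttering.
(b) Entailed — this follows by dropping conjuncts from the loading event's description.
(c) Entailed — every conjunct here is already in the original unlocking event.
(d) Entailed — every conjunct here is already in the original breaking event.
(e) Not entailed — Yusuf loaded the cart, not the mug; the mug belongs to the breaking event.
(f) Entailed — this follows by dropping conjuncts from the unlocking event's description.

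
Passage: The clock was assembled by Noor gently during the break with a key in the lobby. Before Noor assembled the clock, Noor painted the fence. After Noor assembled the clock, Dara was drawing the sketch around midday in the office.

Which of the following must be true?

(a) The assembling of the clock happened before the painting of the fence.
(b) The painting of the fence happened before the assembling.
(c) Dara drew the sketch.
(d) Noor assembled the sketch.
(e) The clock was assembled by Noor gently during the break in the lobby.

(b), (e)

(a) Not entailed — the narrative places the painting before the assembling, not after.
(b) Entailed — the narrative places the painting before the assembling.
(c) Not entailed — 'was drawing' is progressive on an accomplishment; it does not entail the completed 'drew'.
(d) Not entailed — Noor assembled the clock, not the sketch; the sketch belongs to the drawing event.
(e) Entailed — dropping 'with a key' leaves a sub-description the original still satisfies.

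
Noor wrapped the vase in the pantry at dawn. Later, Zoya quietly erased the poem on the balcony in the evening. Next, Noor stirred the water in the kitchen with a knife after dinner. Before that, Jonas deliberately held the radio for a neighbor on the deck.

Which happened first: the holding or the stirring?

The connectives place the holding before the stirring.

the holding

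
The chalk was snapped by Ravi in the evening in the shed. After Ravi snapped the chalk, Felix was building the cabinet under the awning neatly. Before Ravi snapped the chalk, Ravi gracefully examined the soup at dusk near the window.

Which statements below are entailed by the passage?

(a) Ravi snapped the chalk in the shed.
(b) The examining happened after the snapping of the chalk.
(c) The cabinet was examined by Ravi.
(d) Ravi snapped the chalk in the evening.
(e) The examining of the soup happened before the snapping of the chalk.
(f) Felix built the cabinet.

(a), (d), (e)

(a) Entailed — every conjunct here is already in the original snapping event.
(b) Not entailed — the narrative places the examining before the snapping, not after.
(c) Not entailed — Ravi examined the soup, not the cabinet; the cabinet belongs to the building event.
(d) Entailed — the original entails any weakening of itself; this just drops 'in the shed'.
(e) Entailed — the narrative places the examining before the snapping.
(f) Not entailed — 'was building' is progressive on an accomplishment; it does not entail the completed 'built'.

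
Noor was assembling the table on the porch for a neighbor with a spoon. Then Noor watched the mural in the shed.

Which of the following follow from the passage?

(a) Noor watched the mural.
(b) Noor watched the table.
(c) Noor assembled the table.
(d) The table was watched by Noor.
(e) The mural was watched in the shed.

(a) Entailed — this follows by dropping conjuncts from the watching event's description.
(b) Not entailed — Noor watched the mural, not the table; the table belongs to the assembling event.
(c) Not entailed — 'was assembling' is progressive on an accomplishment; it does not entail the completed 'assembled'.
(d) Not entailed — Noor watched the mural, not the table; the table belongs to the assembling event.
(e) Entailed — generalizing the agent leaves a sub-description the original still satisfies.

(a), (e)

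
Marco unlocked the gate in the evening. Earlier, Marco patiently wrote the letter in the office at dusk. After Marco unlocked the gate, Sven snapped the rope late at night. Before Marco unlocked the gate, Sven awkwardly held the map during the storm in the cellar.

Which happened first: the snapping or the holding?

the holding

The connectives place the holding before the snapping.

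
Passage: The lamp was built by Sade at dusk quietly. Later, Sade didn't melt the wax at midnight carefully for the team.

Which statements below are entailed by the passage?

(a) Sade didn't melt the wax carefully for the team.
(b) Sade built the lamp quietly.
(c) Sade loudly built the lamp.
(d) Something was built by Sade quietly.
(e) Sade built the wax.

(b), (d)

(a) Not entailed — dropping 'at midnight' under negation is not valid — the original leaves open that Sade melted the wax some other way.
(b) Entailed — this follows by dropping conjuncts from the building event's description.
(c) Not entailed — 'loudly' adds a manner not in (and inconsistent with) the original.
(d) Entailed — this follows by dropping conjuncts from the building event's description.
(e) Not entailed — Sade built the lamp, not the wax; the wax belongs to the melting event.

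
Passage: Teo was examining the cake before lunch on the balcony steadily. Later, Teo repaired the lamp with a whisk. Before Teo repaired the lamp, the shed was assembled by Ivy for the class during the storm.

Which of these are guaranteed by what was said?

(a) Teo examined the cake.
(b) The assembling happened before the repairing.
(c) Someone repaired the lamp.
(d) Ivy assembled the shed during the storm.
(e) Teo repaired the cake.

(a) Entailed — 'examine' is an activity; 'was examining' entails that some examining happened, so 'examined' holds.
(b) Entailed — the narrative places the assembling before the repairing.
(c) Entailed — the original entails any weakening of itself; this just drops 'with a whisk' and generalizes the agent.
(d) Entailed — this follows by dropping conjuncts from the assembling event's description.
(e) Not entailed — Teo repaired the lamp, not the cake; the cake belongs to the examining event.

(a), (b), (c), (d)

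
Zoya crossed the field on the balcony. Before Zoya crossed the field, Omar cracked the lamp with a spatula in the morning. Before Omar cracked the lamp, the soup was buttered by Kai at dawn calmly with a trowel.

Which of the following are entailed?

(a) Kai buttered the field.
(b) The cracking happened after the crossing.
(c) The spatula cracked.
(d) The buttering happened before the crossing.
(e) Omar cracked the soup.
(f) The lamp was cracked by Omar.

(a) Not entailed — Kai buttered the soup, not the field; the field belongs to the crossing event.
(b) Not entailed — the narrative places the cracking before the crossing, not after.
(c) Not entailed — the lamp is what cracked, not the spatula.
(d) Entailed — the narrative places the buttering before the crossing.
(e) Not entailed — Omar cracked the lamp, not the soup; the soup belongs to the buttering event.
(f) Entailed — every conjunct here is already in the original cracking event.

(d), (f)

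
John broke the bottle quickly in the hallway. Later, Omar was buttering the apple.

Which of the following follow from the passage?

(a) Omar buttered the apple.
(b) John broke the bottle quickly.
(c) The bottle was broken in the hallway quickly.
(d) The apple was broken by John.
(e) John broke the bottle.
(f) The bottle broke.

(a) Not entailed — 'was buttering' is progressive on an accomplishment; it does not entail the completed 'buttered'.
(b) Entailed — this follows by dropping conjuncts from the breaking event's description.
(c) Entailed — every conjunct here is already in the original breaking event.
(d) Not entailed — John broke the bottle, not the apple; the apple belongs to the buttering event.
(e) Entailed — this follows by dropping conjuncts from the breaking event's description.
(f) Entailed — 'John broke the bottle' is causative; it entails the inchoative 'the bottle broke'.

(b), (c), (e), (f)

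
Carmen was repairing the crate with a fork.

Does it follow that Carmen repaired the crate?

no

'was repairing' is progressive; for an accomplishment like 'repair the crate', it doesn't entail completion.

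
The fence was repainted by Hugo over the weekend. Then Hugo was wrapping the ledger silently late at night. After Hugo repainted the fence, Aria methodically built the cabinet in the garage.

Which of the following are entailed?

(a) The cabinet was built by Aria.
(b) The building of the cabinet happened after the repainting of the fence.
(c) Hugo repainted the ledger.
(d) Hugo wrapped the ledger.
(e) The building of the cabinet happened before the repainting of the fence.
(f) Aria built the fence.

(a) Entailed — dropping 'methodically', 'in the garage' leaves a sub-description the original still satisfies.
(b) Entailed — the narrative places the repainting before the building.
(c) Not entailed — Hugo repainted the fence, not the ledger; the ledger belongs to the wrapping event.
(d) Not entailed — 'was wrapping' is progressive on an accomplishment; it does not entail the completed 'wrapped'.
(e) Not entailed — the narrative places the repainting before the building, not after.
(f) Not entailed — Aria built the cabinet, not the fence; the fence belongs to the repainting event.

(a), (b)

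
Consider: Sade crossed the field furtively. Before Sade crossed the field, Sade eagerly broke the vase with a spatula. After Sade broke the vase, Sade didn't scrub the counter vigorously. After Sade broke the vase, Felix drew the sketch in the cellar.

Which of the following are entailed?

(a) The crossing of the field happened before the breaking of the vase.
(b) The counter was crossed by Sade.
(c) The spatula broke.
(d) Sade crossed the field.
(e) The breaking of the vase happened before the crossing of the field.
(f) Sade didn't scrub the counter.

(a) Not entailed — the narrative places the breaking before the crossing, not after.
(b) Not entailed — Sade crossed the field, not the counter; the counter belongs to the scrubbing event.
(c) Not entailed — the vase is what broke, not the spatula.
(d) Entailed — this follows by dropping conjuncts from the crossing event's description.
(e) Entailed — the narrative places the breaking before the crossing.
(f) Not entailed — dropping 'vigorously' under negation is not valid — the original leaves open that Sade scrubbed the counter some other way.

(d), (e)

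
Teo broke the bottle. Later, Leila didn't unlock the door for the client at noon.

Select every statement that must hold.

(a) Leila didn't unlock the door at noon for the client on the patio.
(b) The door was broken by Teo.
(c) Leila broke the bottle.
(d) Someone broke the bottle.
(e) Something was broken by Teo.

(a), (d), (e)

(a) Entailed — under negation, adding a further restriction is entailed: if no such unlocking event occurred, none occurred on the patio either.
(b) Not entailed — Teo broke the bottle, not the door; the door belongs to the unlocking event.
(c) Not entailed — the passage has Teo breaking the bottle, not Leila.
(d) Entailed — the original entails any weakening of itself; this just generalizes the agent.
(e) Entailed — the original entails any weakening of itself; this just generalizes the patient.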